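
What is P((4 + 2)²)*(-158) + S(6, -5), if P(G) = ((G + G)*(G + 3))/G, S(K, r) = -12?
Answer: -12336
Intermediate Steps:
P(G) = 6 + 2*G (P(G) = ((2*G)*(3 + G))/G = (2*G*(3 + G))/G = 6 + 2*G)
P((4 + 2)²)*(-158) + S(6, -5) = (6 + 2*(4 + 2)²)*(-158) - 12 = (6 + 2*6²)*(-158) - 12 = (6 + 2*36)*(-158) - 12 = (6 + 72)*(-158) - 12 = 78*(-158) - 12 = -12324 - 12 = -12336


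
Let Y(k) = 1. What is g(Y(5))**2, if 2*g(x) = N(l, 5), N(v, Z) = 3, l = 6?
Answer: 9/4 ≈ 2.2500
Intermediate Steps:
g(x) = 3/2 (g(x) = (1/2)*3 = 3/2)
g(Y(5))**2 = (3/2)**2 = 9/4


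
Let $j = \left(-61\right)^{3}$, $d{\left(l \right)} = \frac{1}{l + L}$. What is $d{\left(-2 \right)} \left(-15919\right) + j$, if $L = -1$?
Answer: $- \frac{665024}{3} \approx -2.2167 \cdot 10^{5}$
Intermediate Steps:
$d{\left(l \right)} = \frac{1}{-1 + l}$ ($d{\left(l \right)} = \frac{1}{l - 1} = \frac{1}{-1 + l}$)
$j = -226981$
$d{\left(-2 \right)} \left(-15919\right) + j = \frac{1}{-1 - 2} \left(-15919\right) - 226981 = \frac{1}{-3} \left(-15919\right) - 226981 = \left(- \frac{1}{3}\right) \left(-15919\right) - 226981 = \frac{15919}{3} - 226981 = - \frac{665024}{3}$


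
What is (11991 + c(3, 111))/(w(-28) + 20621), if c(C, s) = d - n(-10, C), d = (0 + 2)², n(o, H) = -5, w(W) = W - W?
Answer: 12000/20621 ≈ 0.58193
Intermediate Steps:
w(W) = 0
d = 4 (d = 2² = 4)
c(C, s) = 9 (c(C, s) = 4 - 1*(-5) = 4 + 5 = 9)
(11991 + c(3, 111))/(w(-28) + 20621) = (11991 + 9)/(0 + 20621) = 12000/20621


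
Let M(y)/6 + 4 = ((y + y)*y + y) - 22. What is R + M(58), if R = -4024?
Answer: 36536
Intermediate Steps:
M(y) = -156 + 6*y + 12*y² (M(y) = -24 + 6*(((y + y)*y + y) - 22) = -24 + 6*(((2*y)*y + y) - 22) = -24 + 6*((2*y² + y) - 22) = -24 + 6*((y + 2*y²) - 22) = -24 + 6*(-22 + y + 2*y²) = -24 + (-132 + 6*y + 12*y²) = -156 + 6*y + 12*y²)
R + M(58) = -4024 + (-156 + 6*58 + 12*58²) = -4024 + (-156 + 348 + 12*3364) = -4024 + (-156 + 348 + 40368) = -4024 + 40560 = 36536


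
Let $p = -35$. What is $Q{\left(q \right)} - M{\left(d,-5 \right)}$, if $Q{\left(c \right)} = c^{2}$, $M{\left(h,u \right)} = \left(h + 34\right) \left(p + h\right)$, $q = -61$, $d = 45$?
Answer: $2931$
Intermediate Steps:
$M{\left(h,u \right)} = \left(-35 + h\right) \left(34 + h\right)$ ($M{\left(h,u \right)} = \left(h + 34\right) \left(-35 + h\right) = \left(34 + h\right) \left(-35 + h\right) = \left(-35 + h\right) \left(34 + h\right)$)
$Q{\left(q \right)} - M{\left(d,-5 \right)} = \left(-61\right)^{2} - \left(-1190 + 45^{2} - 45\right) = 3721 - \left(-1190 + 2025 - 45\right) = 3721 - 790 = 2931$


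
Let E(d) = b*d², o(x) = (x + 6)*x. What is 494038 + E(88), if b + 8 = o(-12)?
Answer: 989654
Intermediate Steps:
o(x) = x*(6 + x) (o(x) = (6 + x)*x = x*(6 + x))
b = 64 (b = -8 - 12*(6 - 12) = -8 - 12*(-6) = -8 + 72 = 64)
E(d) = 64*d²
494038 + E(88) = 494038 + 64*88² = 494038 + 64*7744 = 494038 + 495616 = 989654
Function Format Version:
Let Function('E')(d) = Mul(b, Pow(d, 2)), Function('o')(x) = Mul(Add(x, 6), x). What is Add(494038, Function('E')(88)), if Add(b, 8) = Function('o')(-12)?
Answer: 989654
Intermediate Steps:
Function('o')(x) = Mul(x, Add(6, x)) (Function('o')(x) = Mul(Add(6, x), x) = Mul(x, Add(6, x)))
b = 64 (b = Add(-8, Mul(-12, Add(6, -12))) = Add(-8, Mul(-12, -6)) = Add(-8, 72) = 64)
Function('E')(d) = Mul(64, Pow(d, 2))
Add(494038, Function('E')(88)) = Add(494038, Mul(64, Pow(88, 2))) = Add(494038, Mul(64, 7744)) = Add(494038, 495616) = 989654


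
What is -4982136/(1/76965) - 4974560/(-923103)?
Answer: -353963935107561160/923103 ≈ -3.8345e+11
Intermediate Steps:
-4982136/(1/76965) - 4974560/(-923103) = -4982136/1/76965 - 4974560*(-1/923103) = -4982136*76965 + 4974560/923103 = -383450097240 + 4974560/923103 = -353963935107561160/923103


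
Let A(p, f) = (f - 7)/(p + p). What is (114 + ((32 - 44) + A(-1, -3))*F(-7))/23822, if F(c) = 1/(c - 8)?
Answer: 1717/357330 ≈ 0.0048051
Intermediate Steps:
A(p, f) = (-7 + f)/(2*p) (A(p, f) = (-7 + f)/((2*p)) = (-7 + f)*(1/(2*p)) = (-7 + f)/(2*p))
F(c) = 1/(-8 + c)
(114 + ((32 - 44) + A(-1, -3))*F(-7))/23822 = (114 + ((32 - 44) + (½)*(-7 - 3)/(-1))/(-8 - 7))/23822 = (114 + (-12 + (½)*(-1)*(-10))/(-15))*(1/23822) = (114 + (-12 + 5)*(-1/15))*(1/23822) = (114 - 7*(-1/15))*(1/23822) = (114 + 7/15)*(1/23822) = (1717/15)*(1/23822) = 1717/357330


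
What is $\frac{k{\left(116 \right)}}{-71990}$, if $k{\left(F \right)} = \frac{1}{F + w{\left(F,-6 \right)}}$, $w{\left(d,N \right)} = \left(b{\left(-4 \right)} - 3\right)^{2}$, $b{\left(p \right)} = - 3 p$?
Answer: $- \frac{1}{14182030} \approx -7.0512 \cdot 10^{-8}$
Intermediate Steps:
$w{\left(d,N \right)} = 81$ ($w{\left(d,N \right)} = \left(\left(-3\right) \left(-4\right) - 3\right)^{2} = \left(12 - 3\right)^{2} = 9^{2} = 81$)
$k{\left(F \right)} = \frac{1}{81 + F}$ ($k{\left(F \right)} = \frac{1}{F + 81} = \frac{1}{81 + F}$)
$\frac{k{\left(116 \right)}}{-71990} = \frac{1}{\left(81 + 116\right) \left(-71990\right)} = \frac{1}{197} \left(- \frac{1}{71990}\right) = - \frac{1}{14182030}$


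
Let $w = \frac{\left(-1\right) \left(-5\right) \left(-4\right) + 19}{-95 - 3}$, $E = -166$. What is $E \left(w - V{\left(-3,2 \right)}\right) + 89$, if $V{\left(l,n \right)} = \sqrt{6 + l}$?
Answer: $\frac{4278}{49} + 166 \sqrt{3} \approx 374.83$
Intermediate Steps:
$w = \frac{1}{98}$ ($w = \frac{5 \left(-4\right) + 19}{-98} = \left(-20 + 19\right) \left(- \frac{1}{98}\right) = \left(-1\right) \left(- \frac{1}{98}\right) = \frac{1}{98} \approx 0.010204$)
$E \left(w - V{\left(-3,2 \right)}\right) + 89 = - 166 \left(\frac{1}{98} - \sqrt{6 - 3}\right) + 89 = - 166 \left(\frac{1}{98} - \sqrt{3}\right) + 89 = \left(- \frac{83}{49} + 166 \sqrt{3}\right) + 89 = \frac{4278}{49} + 166 \sqrt{3}$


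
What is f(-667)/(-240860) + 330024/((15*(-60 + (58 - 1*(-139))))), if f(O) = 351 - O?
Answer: 529916591/3299782 ≈ 160.59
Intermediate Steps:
f(-667)/(-240860) + 330024/((15*(-60 + (58 - 1*(-139))))) = (351 - 1*(-667))/(-240860) + 330024/((15*(-60 + (58 - 1*(-139))))) = (351 + 667)*(-1/240860) + 330024/((15*(-60 + (58 + 139)))) = 1018*(-1/240860) + 330024/((15*(-60 + 197))) = -509/120430 + 330024/((15*137)) = -509/120430 + 330024/2055 = -509/120430 + 330024*(1/2055) = -509/120430 + 110008/685 = 529916591/3299782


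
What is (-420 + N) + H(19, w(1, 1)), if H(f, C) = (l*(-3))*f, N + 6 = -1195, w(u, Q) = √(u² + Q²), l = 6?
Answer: -1963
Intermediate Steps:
w(u, Q) = √(Q² + u²)
N = -1201 (N = -6 - 1195 = -1201)
H(f, C) = -18*f (H(f, C) = (6*(-3))*f = -18*f)
(-420 + N) + H(19, w(1, 1)) = (-420 - 1201) - 18*19 = -1621 - 342 = -1963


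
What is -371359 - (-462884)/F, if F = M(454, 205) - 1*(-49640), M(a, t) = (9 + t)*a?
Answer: -13628388220/36699 ≈ -3.7136e+5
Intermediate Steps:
M(a, t) = a*(9 + t)
F = 146796 (F = 454*(9 + 205) - 1*(-49640) = 454*214 + 49640 = 97156 + 49640 = 146796)
-371359 - (-462884)/F = -371359 - (-462884)/146796 = -371359 - 1*(-115721/36699) = -371359 + 115721/36699 = -13628388220/36699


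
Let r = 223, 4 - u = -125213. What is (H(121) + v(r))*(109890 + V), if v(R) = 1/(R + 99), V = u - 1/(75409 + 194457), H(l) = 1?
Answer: 20493505568503/86896852 ≈ 2.3584e+5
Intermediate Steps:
u = 125217 (u = 4 - 1*(-125213) = 4 + 125213 = 125217)
V = 33791810921/269866 (V = 125217 - 1/(75409 + 194457) = 125217 - 1/269866 = 33791810921/269866 ≈ 1.2522e+5)
v(R) = 1/(99 + R)
(H(121) + v(r))*(109890 + V) = (1 + 1/(99 + 223))*(109890 + 33791810921/269866) = (1 + 1/322)*(63447385661/269866) = (323/322)*(63447385661/269866) = 20493505568503/86896852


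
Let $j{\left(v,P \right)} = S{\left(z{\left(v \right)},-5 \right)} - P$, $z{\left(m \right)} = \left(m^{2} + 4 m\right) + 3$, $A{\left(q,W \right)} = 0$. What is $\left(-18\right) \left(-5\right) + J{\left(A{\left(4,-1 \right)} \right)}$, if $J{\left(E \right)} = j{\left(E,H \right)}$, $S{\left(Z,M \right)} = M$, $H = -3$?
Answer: $88$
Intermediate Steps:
$z{\left(m \right)} = 3 + m^{2} + 4 m$
$j{\left(v,P \right)} = -5 - P$
$J{\left(E \right)} = -2$ ($J{\left(E \right)} = -5 - -3 = -5 + 3 = -2$)
$\left(-18\right) \left(-5\right) + J{\left(A{\left(4,-1 \right)} \right)} = \left(-18\right) \left(-5\right) - 2 = 90 - 2 = 88$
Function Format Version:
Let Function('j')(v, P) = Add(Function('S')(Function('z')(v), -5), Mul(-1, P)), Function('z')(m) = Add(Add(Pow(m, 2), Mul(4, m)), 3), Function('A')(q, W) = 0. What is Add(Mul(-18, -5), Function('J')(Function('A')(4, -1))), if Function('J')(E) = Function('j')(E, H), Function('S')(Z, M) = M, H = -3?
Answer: 88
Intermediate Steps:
Function('z')(m) = Add(3, Pow(m, 2), Mul(4, m))
Function('j')(v, P) = Add(-5, Mul(-1, P))
Function('J')(E) = -2 (Function('J')(E) = Add(-5, Mul(-1, -3)) = Add(-5, 3) = -2)
Add(Mul(-18, -5), Function('J')(Function('A')(4, -1))) = Add(Mul(-18, -5), -2) = Add(90, -2) = 88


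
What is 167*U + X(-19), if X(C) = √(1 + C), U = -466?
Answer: -77822 + 3*I*√2 ≈ -77822.0 + 4.2426*I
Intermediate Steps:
167*U + X(-19) = 167*(-466) + √(1 - 19) = -77822 + √(-18) = -77822 + 3*I*√2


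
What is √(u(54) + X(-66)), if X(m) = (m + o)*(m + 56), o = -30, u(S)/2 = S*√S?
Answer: 2*√(240 + 81*√6) ≈ 41.876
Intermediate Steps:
u(S) = 2*S^(3/2) (u(S) = 2*(S*√S) = 2*S^(3/2))
X(m) = (-30 + m)*(56 + m) (X(m) = (m - 30)*(m + 56) = (-30 + m)*(56 + m))
√(u(54) + X(-66)) = √(2*54^(3/2) + (-1680 + (-66)² + 26*(-66))) = √(2*(162*√6) + (-1680 + 4356 - 1716)) = √(324*√6 + 960) = √(960 + 324*√6)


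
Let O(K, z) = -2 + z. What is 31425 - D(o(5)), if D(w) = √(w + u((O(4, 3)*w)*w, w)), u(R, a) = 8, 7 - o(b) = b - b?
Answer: 31425 - √15 ≈ 31421.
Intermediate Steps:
o(b) = 7 (o(b) = 7 - (b - b) = 7 - 1*0 = 7 + 0 = 7)
D(w) = √(8 + w) (D(w) = √(w + 8) = √(8 + w))
31425 - D(o(5)) = 31425 - √(8 + 7) = 31425 - √15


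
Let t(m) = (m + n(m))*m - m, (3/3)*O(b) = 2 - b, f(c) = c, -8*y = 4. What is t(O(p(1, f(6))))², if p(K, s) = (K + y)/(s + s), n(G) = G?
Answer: 2706025/82944 ≈ 32.625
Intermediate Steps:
y = -½ (y = -⅛*4 = -½ ≈ -0.50000)
p(K, s) = (-½ + K)/(2*s) (p(K, s) = (K - ½)/(s + s) = (-½ + K)/((2*s)) = (-½ + K)*(1/(2*s)) = (-½ + K)/(2*s))
O(b) = 2 - b
t(m) = -m + 2*m² (t(m) = (m + m)*m - m = (2*m)*m - m = 2*m² - m = -m + 2*m²)
t(O(p(1, f(6))))² = ((2 - (-1 + 2*1)/(4*6))*(-1 + 2*(2 - (-1 + 2*1)/(4*6))))² = ((2 - (-1 + 2)/(4*6))*(-1 + 2*(2 - (-1 + 2)/(4*6))))² = ((2 - 1/(4*6))*(-1 + 2*(2 - 1/(4*6))))² = ((2 - 1*1/24)*(-1 + 2*(2 - 1*1/24)))² = ((2 - 1/24)*(-1 + 2*(2 - 1/24)))² = (47*(-1 + 2*(47/24))/24)² = (47*(-1 + 47/12)/24)² = ((47/24)*(35/12))² = (1645/288)² = 2706025/82944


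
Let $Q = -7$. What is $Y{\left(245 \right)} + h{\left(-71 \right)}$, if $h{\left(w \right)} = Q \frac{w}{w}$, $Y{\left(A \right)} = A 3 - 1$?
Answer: $727$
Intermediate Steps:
$Y{\left(A \right)} = -1 + 3 A$ ($Y{\left(A \right)} = 3 A - 1 = -1 + 3 A$)
$h{\left(w \right)} = -7$ ($h{\left(w \right)} = - 7 \frac{w}{w} = \left(-7\right) 1 = -7$)
$Y{\left(245 \right)} + h{\left(-71 \right)} = \left(-1 + 3 \cdot 245\right) - 7 = \left(-1 + 735\right) - 7 = 734 - 7 = 727$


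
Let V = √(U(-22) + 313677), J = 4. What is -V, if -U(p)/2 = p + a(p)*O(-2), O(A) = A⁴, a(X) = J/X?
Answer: -√37960945/11 ≈ -560.11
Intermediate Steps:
a(X) = 4/X
U(p) = -128/p - 2*p (U(p) = -2*(p + (4/p)*(-2)⁴) = -2*(p + (4/p)*16) = -2*(p + 64/p) = -128/p - 2*p)
V = √37960945/11 (V = √((-128/(-22) - 2*(-22)) + 313677) = √((-128*(-1/22) + 44) + 313677) = √((64/11 + 44) + 313677) = √(548/11 + 313677) = √(3450995/11) = √37960945/11 ≈ 560.11)
-V = -√37960945/11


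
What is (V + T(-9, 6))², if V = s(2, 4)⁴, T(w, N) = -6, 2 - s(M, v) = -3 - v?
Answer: 42968025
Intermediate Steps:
s(M, v) = 5 + v (s(M, v) = 2 - (-3 - v) = 2 + (3 + v) = 5 + v)
V = 6561 (V = (5 + 4)⁴ = 9⁴ = 6561)
(V + T(-9, 6))² = (6561 - 6)² = 6555² = 42968025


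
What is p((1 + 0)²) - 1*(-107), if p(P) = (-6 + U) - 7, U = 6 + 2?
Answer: 102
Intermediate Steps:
U = 8
p(P) = -5 (p(P) = (-6 + 8) - 7 = 2 - 7 = -5)
p((1 + 0)²) - 1*(-107) = -5 - 1*(-107) = -5 + 107 = 102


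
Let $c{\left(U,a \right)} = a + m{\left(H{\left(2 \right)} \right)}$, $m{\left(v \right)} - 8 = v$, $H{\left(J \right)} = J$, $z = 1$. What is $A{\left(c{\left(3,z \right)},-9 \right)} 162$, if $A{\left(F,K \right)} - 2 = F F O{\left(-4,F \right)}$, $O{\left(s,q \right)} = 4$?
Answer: $78732$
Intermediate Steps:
$m{\left(v \right)} = 8 + v$
$c{\left(U,a \right)} = 10 + a$ ($c{\left(U,a \right)} = a + \left(8 + 2\right) = a + 10 = 10 + a$)
$A{\left(F,K \right)} = 2 + 4 F^{2}$ ($A{\left(F,K \right)} = 2 + F F 4 = 2 + F^{2} \cdot 4 = 2 + 4 F^{2}$)
$A{\left(c{\left(3,z \right)},-9 \right)} 162 = \left(2 + 4 \left(10 + 1\right)^{2}\right) 162 = \left(2 + 4 \cdot 11^{2}\right) 162 = \left(2 + 4 \cdot 121\right) 162 = \left(2 + 484\right) 162 = 486 \cdot 162 = 78732$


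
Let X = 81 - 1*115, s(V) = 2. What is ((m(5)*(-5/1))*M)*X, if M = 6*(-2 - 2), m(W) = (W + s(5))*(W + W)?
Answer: -285600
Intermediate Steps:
X = -34 (X = 81 - 115 = -34)
m(W) = 2*W*(2 + W) (m(W) = (W + 2)*(W + W) = (2 + W)*(2*W) = 2*W*(2 + W))
M = -24 (M = 6*(-4) = -24)
((m(5)*(-5/1))*M)*X = (((2*5*(2 + 5))*(-5/1))*(-24))*(-34) = (((2*5*7)*(-5*1))*(-24))*(-34) = ((70*(-5))*(-24))*(-34) = -350*(-24)*(-34) = 8400*(-34) = -285600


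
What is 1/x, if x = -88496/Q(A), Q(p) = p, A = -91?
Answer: 91/88496 ≈ 0.0010283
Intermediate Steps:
x = 88496/91 (x = -88496/(-91) = -88496*(-1/91) = 88496/91 ≈ 972.48)
1/x = 1/(88496/91) = 91/88496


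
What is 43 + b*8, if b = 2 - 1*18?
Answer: -85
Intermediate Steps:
b = -16 (b = 2 - 18 = -16)
43 + b*8 = 43 - 16*8 = 43 - 128 = -85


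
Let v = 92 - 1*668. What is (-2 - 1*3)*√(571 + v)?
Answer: -5*I*√5 ≈ -11.18*I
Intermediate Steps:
v = -576 (v = 92 - 668 = -576)
(-2 - 1*3)*√(571 + v) = (-2 - 1*3)*√(571 - 576) = (-2 - 3)*√(-5) = -5*I*√5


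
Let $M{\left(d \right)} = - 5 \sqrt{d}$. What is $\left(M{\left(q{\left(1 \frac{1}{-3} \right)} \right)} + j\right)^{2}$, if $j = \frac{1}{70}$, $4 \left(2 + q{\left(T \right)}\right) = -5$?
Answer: $\frac{\left(1 - 175 i \sqrt{13}\right)^{2}}{4900} \approx -81.25 - 0.25754 i$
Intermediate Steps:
$q{\left(T \right)} = - \frac{13}{4}$ ($q{\left(T \right)} = -2 + \frac{1}{4} \left(-5\right) = -2 - \frac{5}{4} = - \frac{13}{4}$)
$j = \frac{1}{70} \approx 0.014286$
$\left(M{\left(q{\left(1 \frac{1}{-3} \right)} \right)} + j\right)^{2} = \left(- 5 \sqrt{- \frac{13}{4}} + \frac{1}{70}\right)^{2} = \left(- 5 \frac{i \sqrt{13}}{2} + \frac{1}{70}\right)^{2} = \left(- \frac{5 i \sqrt{13}}{2} + \frac{1}{70}\right)^{2} = \left(\frac{1}{70} - \frac{5 i \sqrt{13}}{2}\right)^{2}$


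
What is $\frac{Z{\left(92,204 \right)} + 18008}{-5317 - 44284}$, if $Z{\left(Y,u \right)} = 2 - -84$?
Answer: $- \frac{18094}{49601} \approx -0.36479$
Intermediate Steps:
$Z{\left(Y,u \right)} = 86$ ($Z{\left(Y,u \right)} = 2 + 84 = 86$)
$\frac{Z{\left(92,204 \right)} + 18008}{-5317 - 44284} = \frac{86 + 18008}{-5317 - 44284} = \frac{18094}{-49601} = 18094 \left(- \frac{1}{49601}\right) = - \frac{18094}{49601}$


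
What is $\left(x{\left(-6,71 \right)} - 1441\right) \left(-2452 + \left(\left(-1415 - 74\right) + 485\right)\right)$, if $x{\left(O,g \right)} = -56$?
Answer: $5173632$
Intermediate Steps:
$\left(x{\left(-6,71 \right)} - 1441\right) \left(-2452 + \left(\left(-1415 - 74\right) + 485\right)\right) = \left(-56 - 1441\right) \left(-2452 + \left(\left(-1415 - 74\right) + 485\right)\right) = - 1497 \left(-2452 + \left(-1489 + 485\right)\right) = - 1497 \left(-2452 - 1004\right) = \left(-1497\right) \left(-3456\right) = 5173632$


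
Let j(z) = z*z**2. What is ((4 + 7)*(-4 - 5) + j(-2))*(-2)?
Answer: 214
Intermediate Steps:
j(z) = z**3
((4 + 7)*(-4 - 5) + j(-2))*(-2) = ((4 + 7)*(-4 - 5) + (-2)**3)*(-2) = (11*(-9) - 8)*(-2) = (-99 - 8)*(-2) = -107*(-2) = 214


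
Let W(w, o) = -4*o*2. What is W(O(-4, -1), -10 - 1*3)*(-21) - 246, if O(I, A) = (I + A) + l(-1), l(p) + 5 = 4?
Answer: -2430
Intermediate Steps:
l(p) = -1 (l(p) = -5 + 4 = -1)
O(I, A) = -1 + A + I (O(I, A) = (I + A) - 1 = (A + I) - 1 = -1 + A + I)
W(w, o) = -8*o
W(O(-4, -1), -10 - 1*3)*(-21) - 246 = -8*(-10 - 1*3)*(-21) - 246 = -8*(-10 - 3)*(-21) - 246 = -8*(-13)*(-21) - 246 = 104*(-21) - 246 = -2184 - 246 = -2430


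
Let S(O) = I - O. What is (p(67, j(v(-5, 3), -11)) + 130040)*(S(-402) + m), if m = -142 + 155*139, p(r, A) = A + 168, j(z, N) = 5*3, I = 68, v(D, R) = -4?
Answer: 2848367679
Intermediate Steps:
j(z, N) = 15
p(r, A) = 168 + A
S(O) = 68 - O
m = 21403 (m = -142 + 21545 = 21403)
(p(67, j(v(-5, 3), -11)) + 130040)*(S(-402) + m) = ((168 + 15) + 130040)*((68 - 1*(-402)) + 21403) = (183 + 130040)*((68 + 402) + 21403) = 130223*(470 + 21403) = 130223*21873 = 2848367679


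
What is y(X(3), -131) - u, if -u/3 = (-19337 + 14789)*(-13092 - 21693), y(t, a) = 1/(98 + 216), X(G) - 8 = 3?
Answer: 149026453561/314 ≈ 4.7461e+8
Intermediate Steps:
X(G) = 11 (X(G) = 8 + 3 = 11)
y(t, a) = 1/314
u = -474606540 (u = -3*(-19337 + 14789)*(-13092 - 21693) = -(-13644)*(-34785) = -3*158202180 = -474606540)
y(X(3), -131) - u = 1/314 - 1*(-474606540) = 1/314 + 474606540 = 149026453561/314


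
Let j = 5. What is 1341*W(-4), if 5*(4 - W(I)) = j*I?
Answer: 10728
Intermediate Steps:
W(I) = 4 - I
1341*W(-4) = 1341*(4 - 1*(-4)) = 1341*(4 + 4) = 1341*8 = 10728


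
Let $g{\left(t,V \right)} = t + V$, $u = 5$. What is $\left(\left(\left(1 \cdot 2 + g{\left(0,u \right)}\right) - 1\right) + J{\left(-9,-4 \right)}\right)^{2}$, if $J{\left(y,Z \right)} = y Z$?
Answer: $1764$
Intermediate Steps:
$g{\left(t,V \right)} = V + t$
$J{\left(y,Z \right)} = Z y$
$\left(\left(\left(1 \cdot 2 + g{\left(0,u \right)}\right) - 1\right) + J{\left(-9,-4 \right)}\right)^{2} = \left(\left(\left(1 \cdot 2 + \left(5 + 0\right)\right) - 1\right) - -36\right)^{2} = \left(\left(\left(2 + 5\right) - 1\right) + 36\right)^{2} = \left(\left(7 - 1\right) + 36\right)^{2} = \left(6 + 36\right)^{2} = 42^{2} = 1764$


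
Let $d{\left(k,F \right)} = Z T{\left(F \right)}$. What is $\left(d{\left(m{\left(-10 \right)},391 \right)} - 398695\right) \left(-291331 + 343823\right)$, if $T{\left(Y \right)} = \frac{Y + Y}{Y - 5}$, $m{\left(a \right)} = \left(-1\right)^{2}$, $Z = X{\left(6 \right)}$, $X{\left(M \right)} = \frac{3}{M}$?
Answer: $- \frac{4039151240234}{193} \approx -2.0928 \cdot 10^{10}$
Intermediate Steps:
$Z = \frac{1}{2}$ ($Z = \frac{3}{6} = 3 \cdot \frac{1}{6} = \frac{1}{2} \approx 0.5$)
$m{\left(a \right)} = 1$
$T{\left(Y \right)} = \frac{2 Y}{-5 + Y}$
$d{\left(k,F \right)} = \frac{F}{-5 + F}$ ($d{\left(k,F \right)} = \frac{2 F \frac{1}{-5 + F}}{2} = \frac{F}{-5 + F}$)
$\left(d{\left(m{\left(-10 \right)},391 \right)} - 398695\right) \left(-291331 + 343823\right) = \left(\frac{391}{-5 + 391} - 398695\right) \left(-291331 + 343823\right) = \left(\frac{391}{386} - 398695\right) 52492 = \left(- \frac{153895879}{386}\right) 52492 = - \frac{4039151240234}{193}$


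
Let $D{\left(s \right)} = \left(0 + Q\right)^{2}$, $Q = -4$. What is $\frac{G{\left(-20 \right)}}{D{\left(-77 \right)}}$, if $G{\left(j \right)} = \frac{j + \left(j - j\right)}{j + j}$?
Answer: $\frac{1}{32} \approx 0.03125$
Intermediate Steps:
$G{\left(j \right)} = \frac{1}{2}$ ($G{\left(j \right)} = \frac{j + 0}{2 j} = j \frac{1}{2 j} = \frac{1}{2}$)
$D{\left(s \right)} = 16$ ($D{\left(s \right)} = \left(0 - 4\right)^{2} = \left(-4\right)^{2} = 16$)
$\frac{G{\left(-20 \right)}}{D{\left(-77 \right)}} = \frac{1}{2 \cdot 16} = \frac{1}{2} \cdot \frac{1}{16} = \frac{1}{32}$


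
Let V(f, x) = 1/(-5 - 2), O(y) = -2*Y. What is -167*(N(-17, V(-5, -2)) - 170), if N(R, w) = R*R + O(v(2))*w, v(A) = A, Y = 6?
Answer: -141115/7 ≈ -20159.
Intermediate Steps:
O(y) = -12 (O(y) = -2*6 = -12)
V(f, x) = -⅐ (V(f, x) = 1/(-7) = -⅐)
N(R, w) = R² - 12*w (N(R, w) = R*R - 12*w = R² - 12*w)
-167*(N(-17, V(-5, -2)) - 170) = -167*(((-17)² - 12*(-⅐)) - 170) = -167*((289 + 12/7) - 170) = -167*(2035/7 - 170) = -167*845/7 = -141115/7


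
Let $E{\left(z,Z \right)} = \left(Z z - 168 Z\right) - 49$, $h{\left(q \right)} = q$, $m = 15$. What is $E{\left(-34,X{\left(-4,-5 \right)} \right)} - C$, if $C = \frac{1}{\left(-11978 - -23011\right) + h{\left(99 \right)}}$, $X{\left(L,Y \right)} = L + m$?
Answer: $- \frac{25280773}{11132} \approx -2271.0$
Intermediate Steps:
$X{\left(L,Y \right)} = 15 + L$ ($X{\left(L,Y \right)} = L + 15 = 15 + L$)
$C = \frac{1}{11132}$ ($C = \frac{1}{\left(-11978 - -23011\right) + 99} = \frac{1}{\left(-11978 + 23011\right) + 99} = \frac{1}{11033 + 99} = \frac{1}{11132} \approx 8.9831 \cdot 10^{-5}$)
$E{\left(z,Z \right)} = -49 - 168 Z + Z z$ ($E{\left(z,Z \right)} = \left(- 168 Z + Z z\right) - 49 = -49 - 168 Z + Z z$)
$E{\left(-34,X{\left(-4,-5 \right)} \right)} - C = \left(-49 - 168 \left(15 - 4\right) + \left(15 - 4\right) \left(-34\right)\right) - \frac{1}{11132} = \left(-49 - 1848 + 11 \left(-34\right)\right) - \frac{1}{11132} = \left(-49 - 1848 - 374\right) - \frac{1}{11132} = -2271 - \frac{1}{11132} = - \frac{25280773}{11132}$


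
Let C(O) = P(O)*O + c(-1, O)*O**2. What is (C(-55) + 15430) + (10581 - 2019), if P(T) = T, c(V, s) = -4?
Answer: 14917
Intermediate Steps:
C(O) = -3*O**2 (C(O) = O*O - 4*O**2 = O**2 - 4*O**2 = -3*O**2)
(C(-55) + 15430) + (10581 - 2019) = (-3*(-55)**2 + 15430) + (10581 - 2019) = (-3*3025 + 15430) + 8562 = (-9075 + 15430) + 8562 = 6355 + 8562 = 14917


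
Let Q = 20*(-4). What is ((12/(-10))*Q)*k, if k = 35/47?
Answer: 3360/47 ≈ 71.489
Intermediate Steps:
Q = -80
k = 35/47 (k = 35*(1/47) = 35/47 ≈ 0.74468)
((12/(-10))*Q)*k = ((12/(-10))*(-80))*(35/47) = ((12*(-1/10))*(-80))*(35/47) = -6/5*(-80)*(35/47) = 96*(35/47) = 3360/47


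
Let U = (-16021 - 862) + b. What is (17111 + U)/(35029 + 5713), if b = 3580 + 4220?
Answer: 4014/20371 ≈ 0.19704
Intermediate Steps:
b = 7800
U = -9083 (U = (-16021 - 862) + 7800 = -16883 + 7800 = -9083)
(17111 + U)/(35029 + 5713) = (17111 - 9083)/(35029 + 5713) = 8028/40742 = 8028*(1/40742) = 4014/20371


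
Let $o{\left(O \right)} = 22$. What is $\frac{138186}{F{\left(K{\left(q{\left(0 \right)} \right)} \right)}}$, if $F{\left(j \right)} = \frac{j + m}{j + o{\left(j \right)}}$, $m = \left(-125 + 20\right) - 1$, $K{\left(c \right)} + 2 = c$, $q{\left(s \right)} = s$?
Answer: $-25590$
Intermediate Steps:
$K{\left(c \right)} = -2 + c$
$m = -106$ ($m = -105 - 1 = -106$)
$F{\left(j \right)} = \frac{-106 + j}{22 + j}$ ($F{\left(j \right)} = \frac{j - 106}{j + 22} = \frac{-106 + j}{22 + j}$)
$\frac{138186}{F{\left(K{\left(q{\left(0 \right)} \right)} \right)}} = \frac{138186}{\frac{1}{22 + \left(-2 + 0\right)} \left(-106 + \left(-2 + 0\right)\right)} = \frac{138186}{\frac{1}{22 - 2} \left(-106 - 2\right)} = \frac{138186}{\frac{1}{20} \left(-108\right)} = \frac{138186}{- \frac{27}{5}} = 138186 \left(- \frac{5}{27}\right) = -25590$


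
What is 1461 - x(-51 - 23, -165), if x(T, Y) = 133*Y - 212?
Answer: 23618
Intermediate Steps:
x(T, Y) = -212 + 133*Y
1461 - x(-51 - 23, -165) = 1461 - (-212 + 133*(-165)) = 1461 - (-212 - 21945) = 1461 - 1*(-22157) = 1461 + 22157 = 23618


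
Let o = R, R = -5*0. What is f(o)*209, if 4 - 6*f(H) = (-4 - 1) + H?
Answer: 627/2 ≈ 313.50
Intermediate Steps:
R = 0
o = 0
f(H) = 3/2 - H/6 (f(H) = 2/3 - ((-4 - 1) + H)/6 = 2/3 - (-5 + H)/6 = 2/3 + (5/6 - H/6) = 3/2 - H/6)
f(o)*209 = (3/2 - 1/6*0)*209 = (3/2 + 0)*209 = (3/2)*209 = 627/2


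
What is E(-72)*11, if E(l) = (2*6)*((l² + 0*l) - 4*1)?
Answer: 683760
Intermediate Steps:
E(l) = -48 + 12*l² (E(l) = 12*((l² + 0) - 4) = 12*(l² - 4) = 12*(-4 + l²) = -48 + 12*l²)
E(-72)*11 = (-48 + 12*(-72)²)*11 = (-48 + 12*5184)*11 = (-48 + 62208)*11 = 62160*11 = 683760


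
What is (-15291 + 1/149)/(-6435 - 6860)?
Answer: 2278358/1980955 ≈ 1.1501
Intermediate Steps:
(-15291 + 1/149)/(-6435 - 6860) = (-15291 + 1/149)/(-13295) = -2278358/149*(-1/13295) = 2278358/1980955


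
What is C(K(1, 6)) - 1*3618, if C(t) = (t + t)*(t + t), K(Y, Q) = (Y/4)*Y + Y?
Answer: -14447/4 ≈ -3611.8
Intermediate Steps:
K(Y, Q) = Y + Y²/4 (K(Y, Q) = (Y*(¼))*Y + Y = (Y/4)*Y + Y = Y²/4 + Y = Y + Y²/4)
C(t) = 4*t² (C(t) = (2*t)*(2*t) = 4*t²)
C(K(1, 6)) - 1*3618 = 4*((¼)*1*(4 + 1))² - 1*3618 = 4*((¼)*1*5)² - 3618 = 4*(5/4)² - 3618 = 4*(25/16) - 3618 = 25/4 - 3618 = -14447/4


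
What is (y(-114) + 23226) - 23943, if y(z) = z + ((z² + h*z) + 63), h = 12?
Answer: 10860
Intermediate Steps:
y(z) = 63 + z² + 13*z (y(z) = z + ((z² + 12*z) + 63) = z + (63 + z² + 12*z) = 63 + z² + 13*z)
(y(-114) + 23226) - 23943 = ((63 + (-114)² + 13*(-114)) + 23226) - 23943 = ((63 + 12996 - 1482) + 23226) - 23943 = (11577 + 23226) - 23943 = 34803 - 23943 = 10860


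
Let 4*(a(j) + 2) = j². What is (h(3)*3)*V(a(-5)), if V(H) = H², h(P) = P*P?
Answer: 7803/16 ≈ 487.69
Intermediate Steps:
a(j) = -2 + j²/4
h(P) = P²
(h(3)*3)*V(a(-5)) = (3²*3)*(-2 + (¼)*(-5)²)² = (9*3)*(-2 + (¼)*25)² = 27*(-2 + 25/4)² = 27*(17/4)² = 27*(289/16) = 7803/16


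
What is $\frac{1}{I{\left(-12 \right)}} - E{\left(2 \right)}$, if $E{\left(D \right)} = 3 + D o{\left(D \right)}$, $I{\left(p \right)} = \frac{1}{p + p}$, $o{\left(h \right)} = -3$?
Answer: $-21$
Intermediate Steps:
$I{\left(p \right)} = \frac{1}{2 p}$
$E{\left(D \right)} = 3 - 3 D$ ($E{\left(D \right)} = 3 + D \left(-3\right) = 3 - 3 D$)
$\frac{1}{I{\left(-12 \right)}} - E{\left(2 \right)} = \frac{1}{\frac{1}{2} \frac{1}{-12}} - \left(3 - 6\right) = \frac{1}{\frac{1}{2} \left(- \frac{1}{12}\right)} - \left(3 - 6\right) = \frac{1}{- \frac{1}{24}} - -3 = -24 + 3 = -21$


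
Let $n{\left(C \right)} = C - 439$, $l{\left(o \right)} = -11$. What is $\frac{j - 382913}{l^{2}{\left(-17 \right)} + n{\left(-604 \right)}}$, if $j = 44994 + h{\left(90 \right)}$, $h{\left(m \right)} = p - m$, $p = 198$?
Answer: $\frac{337811}{922} \approx 366.39$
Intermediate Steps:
$h{\left(m \right)} = 198 - m$
$j = 45102$ ($j = 44994 + \left(198 - 90\right) = 44994 + 108 = 45102$)
$n{\left(C \right)} = -439 + C$
$\frac{j - 382913}{l^{2}{\left(-17 \right)} + n{\left(-604 \right)}} = \frac{45102 - 382913}{\left(-11\right)^{2} - 1043} = - \frac{337811}{121 - 1043} = - \frac{337811}{-922} = \left(-337811\right) \left(- \frac{1}{922}\right) = \frac{337811}{922}$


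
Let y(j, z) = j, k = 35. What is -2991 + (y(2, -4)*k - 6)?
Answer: -2927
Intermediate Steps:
-2991 + (y(2, -4)*k - 6) = -2991 + (2*35 - 6) = -2991 + (70 - 6) = -2991 + 64 = -2927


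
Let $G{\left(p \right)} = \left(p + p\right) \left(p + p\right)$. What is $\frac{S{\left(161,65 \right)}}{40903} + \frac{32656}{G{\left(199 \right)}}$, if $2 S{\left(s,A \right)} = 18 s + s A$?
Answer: $\frac{1197052347}{3239599406} \approx 0.36951$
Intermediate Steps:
$G{\left(p \right)} = 4 p^{2}$ ($G{\left(p \right)} = 2 p 2 p = 4 p^{2}$)
$S{\left(s,A \right)} = 9 s + \frac{A s}{2}$ ($S{\left(s,A \right)} = \frac{18 s + s A}{2} = \frac{18 s + A s}{2} = 9 s + \frac{A s}{2}$)
$\frac{S{\left(161,65 \right)}}{40903} + \frac{32656}{G{\left(199 \right)}} = \frac{\frac{1}{2} \cdot 161 \left(18 + 65\right)}{40903} + \frac{32656}{4 \cdot 199^{2}} = \frac{1}{2} \cdot 161 \cdot 83 \cdot \frac{1}{40903} + \frac{32656}{4 \cdot 39601} = \frac{13363}{2} \cdot \frac{1}{40903} + \frac{32656}{158404} = \frac{13363}{81806} + 32656 \cdot \frac{1}{158404} = \frac{13363}{81806} + \frac{8164}{39601} = \frac{1197052347}{3239599406}$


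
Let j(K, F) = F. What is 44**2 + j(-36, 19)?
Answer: 1955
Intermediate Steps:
44**2 + j(-36, 19) = 44**2 + 19 = 1936 + 19 = 1955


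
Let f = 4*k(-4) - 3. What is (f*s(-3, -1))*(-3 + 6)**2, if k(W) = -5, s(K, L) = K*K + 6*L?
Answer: -621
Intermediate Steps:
s(K, L) = K**2 + 6*L
f = -23 (f = 4*(-5) - 3 = -20 - 3 = -23)
(f*s(-3, -1))*(-3 + 6)**2 = (-23*((-3)**2 + 6*(-1)))*(-3 + 6)**2 = -23*(9 - 6)*3**2 = -23*3*9 = -69*9 = -621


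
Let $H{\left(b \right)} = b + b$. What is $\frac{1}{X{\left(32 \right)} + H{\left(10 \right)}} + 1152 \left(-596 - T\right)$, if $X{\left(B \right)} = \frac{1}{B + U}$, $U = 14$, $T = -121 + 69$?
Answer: $- \frac{577179602}{921} \approx -6.2669 \cdot 10^{5}$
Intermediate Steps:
$T = -52$
$H{\left(b \right)} = 2 b$
$X{\left(B \right)} = \frac{1}{14 + B}$ ($X{\left(B \right)} = \frac{1}{B + 14} = \frac{1}{14 + B}$)
$\frac{1}{X{\left(32 \right)} + H{\left(10 \right)}} + 1152 \left(-596 - T\right) = \frac{1}{\frac{1}{14 + 32} + 2 \cdot 10} + 1152 \left(-596 - -52\right) = \frac{1}{\frac{1}{46} + 20} + 1152 \left(-596 + 52\right) = \frac{1}{\frac{1}{46} + 20} + 1152 \left(-544\right) = \frac{1}{\frac{921}{46}} - 626688 = \frac{46}{921} - 626688 = - \frac{577179602}{921}$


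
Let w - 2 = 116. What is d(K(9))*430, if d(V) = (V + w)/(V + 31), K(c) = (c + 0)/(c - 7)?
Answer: 105350/71 ≈ 1483.8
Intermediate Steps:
w = 118 (w = 2 + 116 = 118)
K(c) = c/(-7 + c)
d(V) = (118 + V)/(31 + V) (d(V) = (V + 118)/(V + 31) = (118 + V)/(31 + V))
d(K(9))*430 = ((118 + 9/(-7 + 9))/(31 + 9/(-7 + 9)))*430 = ((118 + 9/2)/(31 + 9/2))*430 = ((245/2)/(71/2))*430 = ((2/71)*(245/2))*430 = (245/71)*430 = 105350/71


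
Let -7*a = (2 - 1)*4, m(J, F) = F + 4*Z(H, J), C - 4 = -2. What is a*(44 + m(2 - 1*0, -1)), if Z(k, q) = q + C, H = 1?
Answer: -236/7 ≈ -33.714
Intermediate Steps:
C = 2 (C = 4 - 2 = 2)
Z(k, q) = 2 + q (Z(k, q) = q + 2 = 2 + q)
m(J, F) = 8 + F + 4*J (m(J, F) = F + 4*(2 + J) = F + (8 + 4*J) = 8 + F + 4*J)
a = -4/7 (a = -(2 - 1)*4/7 = -4/7 ≈ -0.57143)
a*(44 + m(2 - 1*0, -1)) = -4*(44 + (8 - 1 + 4*(2 - 1*0)))/7 = -4*(44 + (8 - 1 + 4*(2 + 0)))/7 = -4*(44 + (8 - 1 + 4*2))/7 = -4*(44 + (8 - 1 + 8))/7 = -4*(44 + 15)/7 = -4/7*59 = -236/7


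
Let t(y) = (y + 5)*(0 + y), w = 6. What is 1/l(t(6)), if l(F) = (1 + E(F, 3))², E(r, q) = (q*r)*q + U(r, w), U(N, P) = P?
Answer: 1/361201 ≈ 2.7685e-6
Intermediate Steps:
E(r, q) = 6 + r*q² (E(r, q) = (q*r)*q + 6 = r*q² + 6 = 6 + r*q²)
t(y) = y*(5 + y) (t(y) = (5 + y)*y = y*(5 + y))
l(F) = (7 + 9*F)² (l(F) = (1 + (6 + F*3²))² = (1 + (6 + F*9))² = (1 + (6 + 9*F))² = (7 + 9*F)²)
1/l(t(6)) = 1/((7 + 9*(6*(5 + 6)))²) = 1/((7 + 9*(6*11))²) = 1/((7 + 9*66)²) = 1/((7 + 594)²) = 1/(601²) = 1/361201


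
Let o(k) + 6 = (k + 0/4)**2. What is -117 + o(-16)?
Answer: 133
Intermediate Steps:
o(k) = -6 + k**2 (o(k) = -6 + (k + 0/4)**2 = -6 + (k + 0*(1/4))**2 = -6 + (k + 0)**2 = -6 + k**2)
-117 + o(-16) = -117 + (-6 + (-16)**2) = -117 + (-6 + 256) = -117 + 250 = 133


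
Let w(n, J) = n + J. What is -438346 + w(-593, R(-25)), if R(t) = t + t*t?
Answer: -438339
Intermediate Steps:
R(t) = t + t²
w(n, J) = J + n
-438346 + w(-593, R(-25)) = -438346 + (-25*(1 - 25) - 593) = -438346 + (-25*(-24) - 593) = -438346 + (600 - 593) = -438346 + 7 = -438339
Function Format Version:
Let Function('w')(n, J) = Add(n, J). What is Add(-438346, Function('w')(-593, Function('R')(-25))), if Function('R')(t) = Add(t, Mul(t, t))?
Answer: -438339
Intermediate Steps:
Function('R')(t) = Add(t, Pow(t, 2))
Function('w')(n, J) = Add(J, n)
Add(-438346, Function('w')(-593, Function('R')(-25))) = Add(-438346, Add(Mul(-25, Add(1, -25)), -593)) = Add(-438346, Add(Mul(-25, -24), -593)) = Add(-438346, Add(600, -593)) = Add(-438346, 7) = -438339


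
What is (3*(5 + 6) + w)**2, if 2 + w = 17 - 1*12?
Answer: 1296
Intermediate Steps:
w = 3 (w = -2 + (17 - 1*12) = -2 + (17 - 12) = -2 + 5 = 3)
(3*(5 + 6) + w)**2 = (3*(5 + 6) + 3)**2 = (3*11 + 3)**2 = (33 + 3)**2 = 36**2 = 1296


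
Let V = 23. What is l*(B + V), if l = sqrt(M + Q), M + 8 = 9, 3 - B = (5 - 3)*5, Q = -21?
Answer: 32*I*sqrt(5) ≈ 71.554*I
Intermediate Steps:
B = -7 (B = 3 - (5 - 3)*5 = 3 - 2*5 = 3 - 1*10 = 3 - 10 = -7)
M = 1 (M = -8 + 9 = 1)
l = 2*I*sqrt(5) (l = sqrt(1 - 21) = sqrt(-20) = 2*I*sqrt(5) ≈ 4.4721*I)
l*(B + V) = (2*I*sqrt(5))*(-7 + 23) = (2*I*sqrt(5))*16 = 32*I*sqrt(5)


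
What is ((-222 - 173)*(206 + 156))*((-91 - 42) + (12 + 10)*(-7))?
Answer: 41038130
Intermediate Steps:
((-222 - 173)*(206 + 156))*((-91 - 42) + (12 + 10)*(-7)) = (-395*362)*(-133 + 22*(-7)) = -142990*(-133 - 154) = -142990*(-287) = 41038130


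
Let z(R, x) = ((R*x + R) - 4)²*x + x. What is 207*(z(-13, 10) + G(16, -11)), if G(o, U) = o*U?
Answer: 44696268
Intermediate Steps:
G(o, U) = U*o
z(R, x) = x + x*(-4 + R + R*x)² (z(R, x) = ((R + R*x) - 4)²*x + x = (-4 + R + R*x)²*x + x = x*(-4 + R + R*x)² + x = x + x*(-4 + R + R*x)²)
207*(z(-13, 10) + G(16, -11)) = 207*(10*(1 + (-4 - 13 - 13*10)²) - 11*16) = 207*(10*(1 + (-4 - 13 - 130)²) - 176) = 207*(10*(1 + (-147)²) - 176) = 207*(10*(1 + 21609) - 176) = 207*(10*21610 - 176) = 207*(216100 - 176) = 207*215924 = 44696268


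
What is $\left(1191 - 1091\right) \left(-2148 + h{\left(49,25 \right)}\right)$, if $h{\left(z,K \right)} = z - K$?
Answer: $-212400$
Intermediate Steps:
$\left(1191 - 1091\right) \left(-2148 + h{\left(49,25 \right)}\right) = \left(1191 - 1091\right) \left(-2148 + \left(49 - 25\right)\right) = 100 \left(-2148 + \left(49 - 25\right)\right) = 100 \left(-2148 + 24\right) = 100 \left(-2124\right) = -212400$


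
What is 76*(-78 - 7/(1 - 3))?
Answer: -5662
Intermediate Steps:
76*(-78 - 7/(1 - 3)) = 76*(-78 - 7/(-2)) = 76*(-78 - 1/2*(-7)) = 76*(-78 + 7/2) = 76*(-149/2) = -5662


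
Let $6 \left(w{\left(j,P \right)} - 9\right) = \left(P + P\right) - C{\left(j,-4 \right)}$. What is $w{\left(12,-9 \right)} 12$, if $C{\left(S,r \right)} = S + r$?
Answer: $56$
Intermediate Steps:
$w{\left(j,P \right)} = \frac{29}{3} - \frac{j}{6} + \frac{P}{3}$ ($w{\left(j,P \right)} = 9 + \frac{\left(P + P\right) - \left(j - 4\right)}{6} = 9 + \frac{2 P - \left(-4 + j\right)}{6} = 9 + \frac{4 - j + 2 P}{6} = 9 + \left(\frac{2}{3} - \frac{j}{6} + \frac{P}{3}\right) = \frac{29}{3} - \frac{j}{6} + \frac{P}{3}$)
$w{\left(12,-9 \right)} 12 = \left(\frac{29}{3} - 2 + \frac{1}{3} \left(-9\right)\right) 12 = \left(\frac{29}{3} - 2 - 3\right) 12 = \frac{14}{3} \cdot 12 = 56$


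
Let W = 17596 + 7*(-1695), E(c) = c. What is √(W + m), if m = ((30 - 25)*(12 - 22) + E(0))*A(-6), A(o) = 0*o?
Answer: √5731 ≈ 75.703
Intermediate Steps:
A(o) = 0
W = 5731 (W = 17596 - 11865 = 5731)
m = 0 (m = ((30 - 25)*(12 - 22) + 0)*0 = (5*(-10) + 0)*0 = (-50 + 0)*0 = -50*0 = 0)
√(W + m) = √(5731 + 0) = √5731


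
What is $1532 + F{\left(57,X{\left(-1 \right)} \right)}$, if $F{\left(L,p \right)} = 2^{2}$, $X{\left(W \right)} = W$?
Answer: $1536$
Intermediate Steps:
$F{\left(L,p \right)} = 4$
$1532 + F{\left(57,X{\left(-1 \right)} \right)} = 1532 + 4 = 1536$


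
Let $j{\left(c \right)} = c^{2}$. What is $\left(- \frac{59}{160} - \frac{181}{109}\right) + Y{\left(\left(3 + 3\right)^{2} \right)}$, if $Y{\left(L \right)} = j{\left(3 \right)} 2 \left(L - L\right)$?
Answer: $- \frac{35391}{17440} \approx -2.0293$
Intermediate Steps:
$Y{\left(L \right)} = 0$ ($Y{\left(L \right)} = 3^{2} \cdot 2 \left(L - L\right) = 9 \cdot 2 \cdot 0 = 18 \cdot 0 = 0$)
$\left(- \frac{59}{160} - \frac{181}{109}\right) + Y{\left(\left(3 + 3\right)^{2} \right)} = \left(- \frac{59}{160} - \frac{181}{109}\right) + 0 = - \frac{35391}{17440} + 0 = - \frac{35391}{17440}$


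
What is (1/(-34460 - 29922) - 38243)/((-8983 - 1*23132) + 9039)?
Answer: 2462160827/1485679032 ≈ 1.6573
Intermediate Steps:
(1/(-34460 - 29922) - 38243)/((-8983 - 1*23132) + 9039) = (1/(-64382) - 38243)/((-8983 - 23132) + 9039) = (-1/64382 - 38243)/(-32115 + 9039) = -2462160827/64382/(-23076) = -2462160827/64382*(-1/23076) = 2462160827/1485679032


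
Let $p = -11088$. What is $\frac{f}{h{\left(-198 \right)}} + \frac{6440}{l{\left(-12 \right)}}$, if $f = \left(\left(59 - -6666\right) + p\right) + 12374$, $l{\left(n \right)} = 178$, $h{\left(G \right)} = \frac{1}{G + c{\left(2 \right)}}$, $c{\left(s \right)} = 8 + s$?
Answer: $- \frac{134036832}{89} \approx -1.506 \cdot 10^{6}$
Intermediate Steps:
$h{\left(G \right)} = \frac{1}{10 + G}$ ($h{\left(G \right)} = \frac{1}{G + \left(8 + 2\right)} = \frac{1}{G + 10} = \frac{1}{10 + G}$)
$f = 8011$ ($f = \left(\left(59 - -6666\right) - 11088\right) + 12374 = \left(\left(59 + 6666\right) - 11088\right) + 12374 = \left(6725 - 11088\right) + 12374 = -4363 + 12374 = 8011$)
$\frac{f}{h{\left(-198 \right)}} + \frac{6440}{l{\left(-12 \right)}} = \frac{8011}{\frac{1}{10 - 198}} + \frac{6440}{178} = \frac{8011}{\frac{1}{-188}} + 6440 \cdot \frac{1}{178} = \frac{8011}{- \frac{1}{188}} + \frac{3220}{89} = 8011 \left(-188\right) + \frac{3220}{89} = -1506068 + \frac{3220}{89} = - \frac{134036832}{89}$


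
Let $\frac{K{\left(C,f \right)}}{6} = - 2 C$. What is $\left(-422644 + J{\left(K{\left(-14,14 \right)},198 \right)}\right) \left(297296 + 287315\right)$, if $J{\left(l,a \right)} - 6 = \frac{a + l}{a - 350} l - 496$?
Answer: $-247605281408$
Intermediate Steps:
$K{\left(C,f \right)} = - 12 C$ ($K{\left(C,f \right)} = 6 \left(- 2 C\right) = - 12 C$)
$J{\left(l,a \right)} = -490 + \frac{l \left(a + l\right)}{-350 + a}$ ($J{\left(l,a \right)} = 6 + \left(\frac{a + l}{a - 350} l - 496\right) = 6 + \left(\frac{a + l}{-350 + a} l - 496\right) = 6 + \left(\frac{l \left(a + l\right)}{-350 + a} - 496\right) = 6 + \left(-496 + \frac{l \left(a + l\right)}{-350 + a}\right) = -490 + \frac{l \left(a + l\right)}{-350 + a}$)
$\left(-422644 + J{\left(K{\left(-14,14 \right)},198 \right)}\right) \left(297296 + 287315\right) = \left(-422644 + \frac{171500 + \left(\left(-12\right) \left(-14\right)\right)^{2} - 97020 + 198 \left(\left(-12\right) \left(-14\right)\right)}{-350 + 198}\right) \left(297296 + 287315\right) = \left(-422644 + \frac{171500 + 168^{2} - 97020 + 198 \cdot 168}{-152}\right) 584611 = \left(-422644 - \frac{171500 + 28224 - 97020 + 33264}{152}\right) 584611 = \left(-422644 - \frac{16996}{19}\right) 584611 = \left(- \frac{8047232}{19}\right) 584611 = -247605281408$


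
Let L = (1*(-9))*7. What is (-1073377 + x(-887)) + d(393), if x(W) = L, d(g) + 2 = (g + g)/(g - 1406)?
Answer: -1087397532/1013 ≈ -1.0734e+6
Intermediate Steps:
d(g) = -2 + 2*g/(-1406 + g) (d(g) = -2 + (g + g)/(g - 1406) = -2 + (2*g)/(-1406 + g) = -2 + 2*g/(-1406 + g))
L = -63 (L = -9*7 = -63)
x(W) = -63
(-1073377 + x(-887)) + d(393) = (-1073377 - 63) + 2812/(-1406 + 393) = -1073440 + 2812/(-1013) = -1073440 + 2812*(-1/1013) = -1073440 - 2812/1013 = -1087397532/1013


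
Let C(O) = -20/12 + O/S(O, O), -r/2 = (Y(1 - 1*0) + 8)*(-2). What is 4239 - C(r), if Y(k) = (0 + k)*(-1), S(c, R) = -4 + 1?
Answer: 4250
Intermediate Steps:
S(c, R) = -3
Y(k) = -k (Y(k) = k*(-1) = -k)
r = 28 (r = -2*(-(1 - 1*0) + 8)*(-2) = -2*(-(1 + 0) + 8)*(-2) = -2*(-1*1 + 8)*(-2) = -2*(-1 + 8)*(-2) = -14*(-2) = -2*(-14) = 28)
C(O) = -5/3 - O/3 (C(O) = -20/12 + O/(-3) = -20*1/12 + O*(-1/3) = -5/3 - O/3)
4239 - C(r) = 4239 - (-5/3 - 1/3*28) = 4239 - (-5/3 - 28/3) = 4239 - 1*(-11) = 4239 + 11 = 4250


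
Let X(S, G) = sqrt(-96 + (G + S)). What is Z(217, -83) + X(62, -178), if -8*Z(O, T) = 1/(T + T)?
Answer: 1/1328 + 2*I*sqrt(53) ≈ 0.00075301 + 14.56*I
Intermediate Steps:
Z(O, T) = -1/(16*T) (Z(O, T) = -1/(8*(T + T)) = -1/(2*T)/8 = -1/(16*T))
X(S, G) = sqrt(-96 + G + S)
Z(217, -83) + X(62, -178) = -1/16/(-83) + sqrt(-96 - 178 + 62) = -1/16*(-1/83) + sqrt(-212) = 1/1328 + 2*I*sqrt(53)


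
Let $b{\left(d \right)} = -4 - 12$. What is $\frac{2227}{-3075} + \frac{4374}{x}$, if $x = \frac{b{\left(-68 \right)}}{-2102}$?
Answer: $\frac{7067992367}{12300} \approx 5.7463 \cdot 10^{5}$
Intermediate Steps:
$b{\left(d \right)} = -16$ ($b{\left(d \right)} = -4 - 12 = -16$)
$x = \frac{8}{1051}$ ($x = - \frac{16}{-2102} = \left(-16\right) \left(- \frac{1}{2102}\right) = \frac{8}{1051} \approx 0.0076118$)
$\frac{2227}{-3075} + \frac{4374}{x} = \frac{2227}{-3075} + \frac{4374}{\frac{8}{1051}} = 2227 \left(- \frac{1}{3075}\right) + 4374 \cdot \frac{1051}{8} = - \frac{2227}{3075} + \frac{2298537}{4} = \frac{7067992367}{12300}$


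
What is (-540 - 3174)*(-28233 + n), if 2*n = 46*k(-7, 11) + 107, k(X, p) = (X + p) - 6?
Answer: 104829507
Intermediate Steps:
k(X, p) = -6 + X + p
n = 15/2 (n = (46*(-6 - 7 + 11) + 107)/2 = (46*(-2) + 107)/2 = (-92 + 107)/2 = (½)*15 = 15/2 ≈ 7.5000)
(-540 - 3174)*(-28233 + n) = (-540 - 3174)*(-28233 + 15/2) = -3714*(-56451/2) = 104829507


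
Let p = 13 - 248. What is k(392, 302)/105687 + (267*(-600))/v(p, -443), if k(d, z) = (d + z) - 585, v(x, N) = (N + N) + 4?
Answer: 940619641/5178663 ≈ 181.63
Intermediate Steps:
p = -235
v(x, N) = 4 + 2*N (v(x, N) = 2*N + 4 = 4 + 2*N)
k(d, z) = -585 + d + z
k(392, 302)/105687 + (267*(-600))/v(p, -443) = (-585 + 392 + 302)/105687 + (267*(-600))/(4 + 2*(-443)) = 109*(1/105687) - 160200/(4 - 886) = 109/105687 - 160200/(-882) = 109/105687 - 160200*(-1/882) = 109/105687 + 8900/49 = 940619641/5178663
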